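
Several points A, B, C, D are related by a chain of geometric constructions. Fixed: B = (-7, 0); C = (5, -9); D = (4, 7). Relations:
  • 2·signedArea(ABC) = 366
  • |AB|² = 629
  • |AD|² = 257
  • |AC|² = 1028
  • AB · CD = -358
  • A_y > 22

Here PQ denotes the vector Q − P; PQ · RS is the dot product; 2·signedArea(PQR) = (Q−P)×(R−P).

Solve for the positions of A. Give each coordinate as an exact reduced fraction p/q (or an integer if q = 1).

1. A_x = 3  [AB · CD = -358 ∩ 2·signedArea(ABC) = 366]
2. A_y = 23  [AB · CD = -358 ∩ 2·signedArea(ABC) = 366]
   → A = (3, 23)

A = (3, 23)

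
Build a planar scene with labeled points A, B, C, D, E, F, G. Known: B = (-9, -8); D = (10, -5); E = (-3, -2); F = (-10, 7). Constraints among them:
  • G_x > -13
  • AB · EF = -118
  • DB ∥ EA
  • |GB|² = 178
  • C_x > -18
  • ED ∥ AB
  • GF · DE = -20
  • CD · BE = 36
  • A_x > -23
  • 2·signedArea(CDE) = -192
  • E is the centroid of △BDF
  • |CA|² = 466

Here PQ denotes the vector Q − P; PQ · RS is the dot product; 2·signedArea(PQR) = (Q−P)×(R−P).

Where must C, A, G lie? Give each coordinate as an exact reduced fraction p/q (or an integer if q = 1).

A = (-22, -5)
C = (-17, 16)
G = (-12, 5)

1. C_x = -17  [CD · BE = 36 ∩ 2·signedArea(CDE) = -192]
2. C_y = 16  [CD · BE = 36 ∩ 2·signedArea(CDE) = -192]
   → C = (-17, 16)
3. A_x = -22  [ED ∥ AB ∩ DB ∥ EA]
4. A_y = -5  [ED ∥ AB ∩ DB ∥ EA]
   → A = (-22, -5)
5. G_x = -12  [line 13·x + -3·y + 171 = 0 ∩ |GB|² = 178]
6. G_y = 5  [line 13·x + -3·y + 171 = 0 ∩ |GB|² = 178]
   → G = (-12, 5)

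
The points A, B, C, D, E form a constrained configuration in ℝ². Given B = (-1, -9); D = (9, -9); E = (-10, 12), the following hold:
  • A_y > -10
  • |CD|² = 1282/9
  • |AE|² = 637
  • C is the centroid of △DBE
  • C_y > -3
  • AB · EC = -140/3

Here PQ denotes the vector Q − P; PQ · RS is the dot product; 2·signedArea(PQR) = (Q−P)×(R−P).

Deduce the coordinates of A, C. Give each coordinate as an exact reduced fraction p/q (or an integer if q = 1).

A = (4, -9)
C = (-2/3, -2)

1. C_x = -2/3  [C is the centroid of △DBE]
2. C_y = -2  [C is the centroid of △DBE]
   → C = (-2/3, -2)
3. A_x = 4  [line -28/3·x + 14·y + 490/3 = 0 ∩ |AE|² = 637]
4. A_y = -9  [line -28/3·x + 14·y + 490/3 = 0 ∩ |AE|² = 637]
   → A = (4, -9)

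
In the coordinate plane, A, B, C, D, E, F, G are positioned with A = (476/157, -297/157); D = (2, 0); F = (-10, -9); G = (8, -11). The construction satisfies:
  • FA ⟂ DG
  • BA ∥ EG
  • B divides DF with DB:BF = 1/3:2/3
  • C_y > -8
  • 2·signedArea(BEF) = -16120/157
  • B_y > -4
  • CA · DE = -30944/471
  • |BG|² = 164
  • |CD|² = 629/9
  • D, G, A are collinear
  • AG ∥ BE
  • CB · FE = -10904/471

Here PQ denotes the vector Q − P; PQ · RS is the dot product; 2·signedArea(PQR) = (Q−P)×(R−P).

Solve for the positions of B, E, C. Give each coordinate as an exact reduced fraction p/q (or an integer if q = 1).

1. B_x = -2  [B divides DF with DB:BF = 1/3:2/3]
2. B_y = -3  [B divides DF with DB:BF = 1/3:2/3]
   → B = (-2, -3)
3. E_x = 466/157  [BA ∥ EG ∩ AG ∥ BE]
4. E_y = -1901/157  [BA ∥ EG ∩ AG ∥ BE]
   → E = (466/157, -1901/157)
5. C_x = -4/3  [CB · FE = -10904/471 ∩ CA · DE = -30944/471]
6. C_y = -23/3  [CB · FE = -10904/471 ∩ CA · DE = -30944/471]
   → C = (-4/3, -23/3)

B = (-2, -3)
C = (-4/3, -23/3)
E = (466/157, -1901/157)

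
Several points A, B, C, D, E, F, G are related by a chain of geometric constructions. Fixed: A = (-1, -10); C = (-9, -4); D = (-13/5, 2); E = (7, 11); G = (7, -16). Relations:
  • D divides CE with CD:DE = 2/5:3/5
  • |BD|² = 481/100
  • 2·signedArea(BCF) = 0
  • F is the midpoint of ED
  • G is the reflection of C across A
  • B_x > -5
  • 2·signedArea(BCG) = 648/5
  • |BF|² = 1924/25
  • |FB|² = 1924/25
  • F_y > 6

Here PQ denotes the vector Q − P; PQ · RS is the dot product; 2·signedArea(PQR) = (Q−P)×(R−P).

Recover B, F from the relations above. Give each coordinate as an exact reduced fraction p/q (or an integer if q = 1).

B = (-21/5, 1/2)
F = (11/5, 13/2)

1. F_x = 11/5  [F is the midpoint of ED]
2. F_y = 13/2  [F is the midpoint of ED]
   → F = (11/5, 13/2)
3. B_x = -21/5  [2·signedArea(BCF) = 0 ∩ 2·signedArea(BCG) = 648/5]
4. B_y = 1/2  [2·signedArea(BCF) = 0 ∩ 2·signedArea(BCG) = 648/5]
   → B = (-21/5, 1/2)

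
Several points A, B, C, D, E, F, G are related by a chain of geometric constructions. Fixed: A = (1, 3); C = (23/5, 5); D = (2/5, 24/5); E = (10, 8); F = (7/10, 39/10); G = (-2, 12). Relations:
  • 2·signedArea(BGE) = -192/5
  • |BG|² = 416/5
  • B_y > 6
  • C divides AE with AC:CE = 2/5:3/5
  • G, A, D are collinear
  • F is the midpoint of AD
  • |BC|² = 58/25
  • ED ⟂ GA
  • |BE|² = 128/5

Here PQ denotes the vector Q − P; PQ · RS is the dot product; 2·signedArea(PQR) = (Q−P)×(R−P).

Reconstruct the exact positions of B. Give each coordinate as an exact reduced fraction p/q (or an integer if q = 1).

1. B_x = 26/5  [line 4·x + 12·y + -488/5 = 0 ∩ |BE|² = 128/5]
2. B_y = 32/5  [line 4·x + 12·y + -488/5 = 0 ∩ |BE|² = 128/5]
   → B = (26/5, 32/5)

B = (26/5, 32/5)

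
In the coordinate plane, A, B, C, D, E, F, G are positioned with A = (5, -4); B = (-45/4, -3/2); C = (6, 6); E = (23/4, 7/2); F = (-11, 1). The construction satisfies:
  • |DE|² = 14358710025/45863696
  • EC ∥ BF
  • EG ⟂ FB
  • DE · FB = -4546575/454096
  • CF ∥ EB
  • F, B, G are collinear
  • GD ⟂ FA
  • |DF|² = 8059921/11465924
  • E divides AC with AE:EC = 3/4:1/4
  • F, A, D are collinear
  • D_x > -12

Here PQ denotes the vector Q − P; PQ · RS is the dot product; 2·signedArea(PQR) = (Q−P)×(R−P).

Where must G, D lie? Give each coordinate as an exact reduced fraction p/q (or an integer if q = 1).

D = (-334903/28381, 70957/56762)
G = (-4277/404, 1037/202)

1. G_x = -4277/404  [F, B, G are collinear ∩ EG ⟂ FB]
2. G_y = 1037/202  [F, B, G are collinear ∩ EG ⟂ FB]
   → G = (-4277/404, 1037/202)
3. D_x = -334903/28381  [F, A, D are collinear ∩ GD ⟂ FA]
4. D_y = 70957/56762  [F, A, D are collinear ∩ GD ⟂ FA]
   → D = (-334903/28381, 70957/56762)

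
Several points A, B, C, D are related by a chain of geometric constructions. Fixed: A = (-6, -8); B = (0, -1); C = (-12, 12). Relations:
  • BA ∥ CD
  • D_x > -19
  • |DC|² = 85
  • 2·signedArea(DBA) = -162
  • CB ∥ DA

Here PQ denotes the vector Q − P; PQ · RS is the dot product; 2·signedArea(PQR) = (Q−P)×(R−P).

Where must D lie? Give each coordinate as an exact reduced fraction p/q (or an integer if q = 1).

D = (-18, 5)

1. D_x = -18  [CB ∥ DA ∩ BA ∥ CD]
2. D_y = 5  [CB ∥ DA ∩ BA ∥ CD]
   → D = (-18, 5)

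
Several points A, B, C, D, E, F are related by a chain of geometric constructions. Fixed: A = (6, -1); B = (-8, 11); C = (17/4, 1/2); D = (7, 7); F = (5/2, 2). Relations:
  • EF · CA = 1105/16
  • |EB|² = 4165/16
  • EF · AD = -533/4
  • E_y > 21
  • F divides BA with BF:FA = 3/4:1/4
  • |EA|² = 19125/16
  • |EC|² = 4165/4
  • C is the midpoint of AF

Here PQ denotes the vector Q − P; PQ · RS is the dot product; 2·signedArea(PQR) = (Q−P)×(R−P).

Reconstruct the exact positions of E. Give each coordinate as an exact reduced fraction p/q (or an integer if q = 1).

E = (-81/4, 43/2)

1. E_x = -81/4  [EF · CA = 1105/16 ∩ EF · AD = -533/4]
2. E_y = 43/2  [EF · CA = 1105/16 ∩ EF · AD = -533/4]
   → E = (-81/4, 43/2)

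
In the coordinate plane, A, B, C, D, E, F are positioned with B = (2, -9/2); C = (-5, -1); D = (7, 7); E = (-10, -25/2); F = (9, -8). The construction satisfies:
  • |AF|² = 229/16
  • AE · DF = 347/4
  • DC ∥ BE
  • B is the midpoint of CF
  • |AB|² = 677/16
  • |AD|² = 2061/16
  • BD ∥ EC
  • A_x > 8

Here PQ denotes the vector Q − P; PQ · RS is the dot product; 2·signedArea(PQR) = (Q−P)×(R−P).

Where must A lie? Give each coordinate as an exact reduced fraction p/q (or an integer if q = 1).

1. A_x = 17/2  [line -2·x + 15·y + 323/4 = 0 ∩ |AF|² = 229/16]
2. A_y = -17/4  [line -2·x + 15·y + 323/4 = 0 ∩ |AF|² = 229/16]
   → A = (17/2, -17/4)

A = (17/2, -17/4)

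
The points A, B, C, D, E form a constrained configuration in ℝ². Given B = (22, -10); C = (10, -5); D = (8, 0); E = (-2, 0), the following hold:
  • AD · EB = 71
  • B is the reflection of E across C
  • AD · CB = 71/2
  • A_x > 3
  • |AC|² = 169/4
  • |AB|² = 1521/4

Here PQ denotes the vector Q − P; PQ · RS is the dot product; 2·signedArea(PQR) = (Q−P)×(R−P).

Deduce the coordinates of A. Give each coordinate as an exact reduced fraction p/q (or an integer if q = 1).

1. A_x = 4  [line -24·x + 10·y + 121 = 0 ∩ |AB|² = 1521/4]
2. A_y = -5/2  [line -24·x + 10·y + 121 = 0 ∩ |AB|² = 1521/4]
   → A = (4, -5/2)

A = (4, -5/2)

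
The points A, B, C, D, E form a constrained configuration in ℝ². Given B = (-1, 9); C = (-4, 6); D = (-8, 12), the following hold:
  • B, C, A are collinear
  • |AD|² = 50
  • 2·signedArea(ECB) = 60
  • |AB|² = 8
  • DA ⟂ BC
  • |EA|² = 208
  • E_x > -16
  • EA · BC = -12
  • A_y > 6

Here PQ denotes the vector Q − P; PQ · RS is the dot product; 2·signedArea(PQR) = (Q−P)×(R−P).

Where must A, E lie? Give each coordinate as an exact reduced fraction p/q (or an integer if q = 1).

1. A_x = -3  [B, C, A are collinear ∩ DA ⟂ BC]
2. A_y = 7  [B, C, A are collinear ∩ DA ⟂ BC]
   → A = (-3, 7)
3. E_x = -15  [2·signedArea(ECB) = 60 ∩ EA · BC = -12]
4. E_y = 15  [2·signedArea(ECB) = 60 ∩ EA · BC = -12]
   → E = (-15, 15)

A = (-3, 7)
E = (-15, 15)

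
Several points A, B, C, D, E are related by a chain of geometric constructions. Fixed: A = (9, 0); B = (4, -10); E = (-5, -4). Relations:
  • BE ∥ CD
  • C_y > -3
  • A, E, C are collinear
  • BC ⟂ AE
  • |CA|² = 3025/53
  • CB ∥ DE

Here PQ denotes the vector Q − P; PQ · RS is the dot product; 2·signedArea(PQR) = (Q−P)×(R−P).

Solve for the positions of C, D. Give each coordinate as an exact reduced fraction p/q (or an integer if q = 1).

C = (92/53, -110/53)
D = (-385/53, 208/53)

1. C_x = 92/53  [A, E, C are collinear ∩ BC ⟂ AE]
2. C_y = -110/53  [A, E, C are collinear ∩ BC ⟂ AE]
   → C = (92/53, -110/53)
3. D_x = -385/53  [CB ∥ DE ∩ BE ∥ CD]
4. D_y = 208/53  [CB ∥ DE ∩ BE ∥ CD]
   → D = (-385/53, 208/53)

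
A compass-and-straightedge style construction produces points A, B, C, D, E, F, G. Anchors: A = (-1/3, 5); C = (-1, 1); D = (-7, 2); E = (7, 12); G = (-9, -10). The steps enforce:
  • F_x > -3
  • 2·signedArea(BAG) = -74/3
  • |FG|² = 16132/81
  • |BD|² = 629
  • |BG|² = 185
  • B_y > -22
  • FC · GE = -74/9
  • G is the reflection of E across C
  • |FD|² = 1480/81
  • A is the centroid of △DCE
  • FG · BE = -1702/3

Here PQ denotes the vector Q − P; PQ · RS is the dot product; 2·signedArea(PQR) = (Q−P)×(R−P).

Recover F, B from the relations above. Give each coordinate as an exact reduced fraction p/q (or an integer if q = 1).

1. F_x = -25/9  [line -16·x + -22·y + 128/9 = 0 ∩ |FD|² = 1480/81]
2. F_y = 8/3  [line -16·x + -22·y + 128/9 = 0 ∩ |FD|² = 1480/81]
   → F = (-25/9, 8/3)
3. B_x = -17  [FG · BE = -1702/3 ∩ 2·signedArea(BAG) = -74/3]
4. B_y = -21  [FG · BE = -1702/3 ∩ 2·signedArea(BAG) = -74/3]
   → B = (-17, -21)

B = (-17, -21)
F = (-25/9, 8/3)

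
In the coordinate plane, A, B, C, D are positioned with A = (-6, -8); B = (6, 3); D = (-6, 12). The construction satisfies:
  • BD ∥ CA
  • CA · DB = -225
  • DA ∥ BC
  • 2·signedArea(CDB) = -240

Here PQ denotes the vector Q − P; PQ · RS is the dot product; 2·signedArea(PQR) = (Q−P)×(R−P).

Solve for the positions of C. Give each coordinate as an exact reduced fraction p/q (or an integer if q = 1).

C = (6, -17)

1. C_x = 6  [BD ∥ CA ∩ DA ∥ BC]
2. C_y = -17  [BD ∥ CA ∩ DA ∥ BC]
   → C = (6, -17)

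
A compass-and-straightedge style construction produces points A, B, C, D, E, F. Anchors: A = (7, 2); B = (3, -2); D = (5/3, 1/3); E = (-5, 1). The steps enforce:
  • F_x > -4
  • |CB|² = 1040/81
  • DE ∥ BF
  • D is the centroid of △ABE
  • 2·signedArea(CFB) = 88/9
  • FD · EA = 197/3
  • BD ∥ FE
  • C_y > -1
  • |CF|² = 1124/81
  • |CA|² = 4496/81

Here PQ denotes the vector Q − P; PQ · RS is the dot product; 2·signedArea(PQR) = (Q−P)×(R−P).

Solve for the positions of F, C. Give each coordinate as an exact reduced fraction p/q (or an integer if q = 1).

1. F_x = -11/3  [BD ∥ FE ∩ DE ∥ BF]
2. F_y = -4/3  [BD ∥ FE ∩ DE ∥ BF]
   → F = (-11/3, -4/3)
3. C_x = -1/9  [line 2/3·x + 20/3·y + 14/9 = 0 ∩ |CA|² = 4496/81]
4. C_y = -2/9  [line 2/3·x + 20/3·y + 14/9 = 0 ∩ |CA|² = 4496/81]
   → C = (-1/9, -2/9)

C = (-1/9, -2/9)
F = (-11/3, -4/3)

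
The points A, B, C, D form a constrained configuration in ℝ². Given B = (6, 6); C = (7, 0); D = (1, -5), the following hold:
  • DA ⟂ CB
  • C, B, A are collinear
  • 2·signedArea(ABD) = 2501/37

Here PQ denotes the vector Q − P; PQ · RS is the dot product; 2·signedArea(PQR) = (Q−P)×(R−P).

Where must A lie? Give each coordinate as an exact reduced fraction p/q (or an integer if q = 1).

A = (283/37, -144/37)

1. A_x = 283/37  [C, B, A are collinear ∩ DA ⟂ CB]
2. A_y = -144/37  [C, B, A are collinear ∩ DA ⟂ CB]
   → A = (283/37, -144/37)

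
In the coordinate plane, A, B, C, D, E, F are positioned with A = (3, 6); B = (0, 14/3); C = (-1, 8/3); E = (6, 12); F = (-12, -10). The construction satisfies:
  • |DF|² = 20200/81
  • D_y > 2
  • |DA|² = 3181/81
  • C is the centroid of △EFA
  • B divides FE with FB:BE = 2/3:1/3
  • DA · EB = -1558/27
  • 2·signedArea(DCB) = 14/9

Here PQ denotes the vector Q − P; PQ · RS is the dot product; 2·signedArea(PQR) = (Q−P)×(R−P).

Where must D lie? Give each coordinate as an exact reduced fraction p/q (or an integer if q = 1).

D = (-2, 20/9)

1. D_x = -2  [2·signedArea(DCB) = 14/9 ∩ DA · EB = -1558/27]
2. D_y = 20/9  [2·signedArea(DCB) = 14/9 ∩ DA · EB = -1558/27]
   → D = (-2, 20/9)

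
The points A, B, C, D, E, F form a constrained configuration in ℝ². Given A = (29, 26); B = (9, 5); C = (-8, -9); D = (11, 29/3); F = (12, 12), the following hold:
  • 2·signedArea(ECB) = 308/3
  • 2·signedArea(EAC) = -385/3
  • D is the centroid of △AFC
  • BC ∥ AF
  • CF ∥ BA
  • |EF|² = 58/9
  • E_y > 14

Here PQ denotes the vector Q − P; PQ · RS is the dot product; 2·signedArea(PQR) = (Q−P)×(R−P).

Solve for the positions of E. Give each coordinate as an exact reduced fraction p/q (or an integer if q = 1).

E = (13, 43/3)

1. E_x = 13  [2·signedArea(ECB) = 308/3 ∩ 2·signedArea(EAC) = -385/3]
2. E_y = 43/3  [2·signedArea(ECB) = 308/3 ∩ 2·signedArea(EAC) = -385/3]
   → E = (13, 43/3)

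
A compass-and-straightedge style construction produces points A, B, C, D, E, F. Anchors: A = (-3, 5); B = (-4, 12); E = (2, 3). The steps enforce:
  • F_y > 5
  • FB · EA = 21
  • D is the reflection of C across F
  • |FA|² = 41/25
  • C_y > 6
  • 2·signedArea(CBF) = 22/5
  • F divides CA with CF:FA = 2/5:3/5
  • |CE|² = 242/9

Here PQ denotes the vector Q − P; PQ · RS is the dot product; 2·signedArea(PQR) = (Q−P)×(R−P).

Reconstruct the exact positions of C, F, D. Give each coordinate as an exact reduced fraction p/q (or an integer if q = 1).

C = (-5/3, 20/3)
D = (-41/15, 16/3)
F = (-11/5, 6)

1. F_x = -11/5  [line 5·x + -2·y + 23 = 0 ∩ |FA|² = 41/25]
2. F_y = 6  [line 5·x + -2·y + 23 = 0 ∩ |FA|² = 41/25]
   → F = (-11/5, 6)
3. C_x = -5/3  [2·signedArea(CBF) = 22/5 ∩ F divides CA with CF:FA = 2/5:3/5]
4. C_y = 20/3  [2·signedArea(CBF) = 22/5 ∩ F divides CA with CF:FA = 2/5:3/5]
   → C = (-5/3, 20/3)
5. D_x = -41/15  [D is the reflection of C across F]
6. D_y = 16/3  [D is the reflection of C across F]
   → D = (-41/15, 16/3)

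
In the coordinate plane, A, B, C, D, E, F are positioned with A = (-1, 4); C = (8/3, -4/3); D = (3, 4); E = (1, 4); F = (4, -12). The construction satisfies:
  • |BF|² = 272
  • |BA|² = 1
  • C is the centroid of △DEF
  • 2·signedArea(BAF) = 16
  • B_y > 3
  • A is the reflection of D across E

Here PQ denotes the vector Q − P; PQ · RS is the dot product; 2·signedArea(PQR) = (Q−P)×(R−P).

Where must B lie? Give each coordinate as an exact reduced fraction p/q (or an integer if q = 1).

1. B_x = 0  [line 16·x + 5·y + -20 = 0 ∩ |BF|² = 272]
2. B_y = 4  [line 16·x + 5·y + -20 = 0 ∩ |BF|² = 272]
   → B = (0, 4)

B = (0, 4)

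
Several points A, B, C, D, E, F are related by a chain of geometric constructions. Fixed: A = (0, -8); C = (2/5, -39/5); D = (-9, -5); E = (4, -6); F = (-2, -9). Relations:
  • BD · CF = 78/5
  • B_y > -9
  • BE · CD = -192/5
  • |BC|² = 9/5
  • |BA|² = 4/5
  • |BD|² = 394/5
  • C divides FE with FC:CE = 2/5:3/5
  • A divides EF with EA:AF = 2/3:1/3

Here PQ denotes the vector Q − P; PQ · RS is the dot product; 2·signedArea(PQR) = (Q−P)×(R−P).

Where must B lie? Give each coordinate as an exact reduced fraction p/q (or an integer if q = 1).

1. B_x = -4/5  [BE · CD = -192/5 ∩ BD · CF = 78/5]
2. B_y = -42/5  [BE · CD = -192/5 ∩ BD · CF = 78/5]
   → B = (-4/5, -42/5)

B = (-4/5, -42/5)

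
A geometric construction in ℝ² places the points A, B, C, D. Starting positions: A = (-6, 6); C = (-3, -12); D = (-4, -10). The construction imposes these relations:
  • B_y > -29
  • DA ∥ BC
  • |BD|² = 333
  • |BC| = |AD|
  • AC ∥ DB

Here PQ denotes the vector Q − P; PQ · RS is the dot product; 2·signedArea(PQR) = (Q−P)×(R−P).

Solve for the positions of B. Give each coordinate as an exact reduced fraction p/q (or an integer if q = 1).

1. B_x = -1  [DA ∥ BC ∩ AC ∥ DB]
2. B_y = -28  [DA ∥ BC ∩ AC ∥ DB]
   → B = (-1, -28)

B = (-1, -28)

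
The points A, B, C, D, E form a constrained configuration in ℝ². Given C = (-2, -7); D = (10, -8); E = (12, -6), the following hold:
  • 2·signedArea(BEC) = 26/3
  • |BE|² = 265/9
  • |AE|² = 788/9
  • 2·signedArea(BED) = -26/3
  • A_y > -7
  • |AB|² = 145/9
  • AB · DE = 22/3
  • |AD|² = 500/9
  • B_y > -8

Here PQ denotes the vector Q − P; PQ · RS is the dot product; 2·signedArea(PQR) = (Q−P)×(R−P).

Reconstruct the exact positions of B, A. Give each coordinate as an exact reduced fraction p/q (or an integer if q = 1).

1. B_x = 20/3  [2·signedArea(BEC) = 26/3 ∩ 2·signedArea(BED) = -26/3]
2. B_y = -7  [2·signedArea(BEC) = 26/3 ∩ 2·signedArea(BED) = -26/3]
   → B = (20/3, -7)
3. A_x = 8/3  [line -2·x + -2·y + -8 = 0 ∩ |AE|² = 788/9]
4. A_y = -20/3  [line -2·x + -2·y + -8 = 0 ∩ |AE|² = 788/9]
   → A = (8/3, -20/3)

A = (8/3, -20/3)
B = (20/3, -7)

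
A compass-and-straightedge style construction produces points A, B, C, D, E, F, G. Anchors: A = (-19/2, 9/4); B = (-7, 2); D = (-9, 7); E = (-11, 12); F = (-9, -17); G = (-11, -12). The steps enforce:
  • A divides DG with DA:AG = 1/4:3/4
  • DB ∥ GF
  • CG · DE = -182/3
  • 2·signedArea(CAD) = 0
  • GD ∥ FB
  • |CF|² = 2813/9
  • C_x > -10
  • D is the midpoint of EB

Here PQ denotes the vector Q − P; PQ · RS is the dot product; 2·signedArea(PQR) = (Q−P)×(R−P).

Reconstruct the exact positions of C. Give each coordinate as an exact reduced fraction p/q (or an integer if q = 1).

C = (-29/3, 2/3)

1. C_x = -29/3  [2·signedArea(CAD) = 0 ∩ CG · DE = -182/3]
2. C_y = 2/3  [2·signedArea(CAD) = 0 ∩ CG · DE = -182/3]
   → C = (-29/3, 2/3)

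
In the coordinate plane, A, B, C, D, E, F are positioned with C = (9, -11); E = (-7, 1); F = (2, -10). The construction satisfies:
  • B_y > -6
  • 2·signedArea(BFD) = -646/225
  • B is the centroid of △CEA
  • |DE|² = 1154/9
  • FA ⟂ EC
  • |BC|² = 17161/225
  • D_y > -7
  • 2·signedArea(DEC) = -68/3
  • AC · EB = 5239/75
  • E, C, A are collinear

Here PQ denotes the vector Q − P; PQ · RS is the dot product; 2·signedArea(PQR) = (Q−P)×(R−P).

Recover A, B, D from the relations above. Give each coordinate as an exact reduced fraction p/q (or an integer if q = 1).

1. A_x = 101/25  [E, C, A are collinear ∩ FA ⟂ EC]
2. A_y = -182/25  [E, C, A are collinear ∩ FA ⟂ EC]
   → A = (101/25, -182/25)
3. B_x = 151/75  [B is the centroid of △CEA]
4. B_y = -144/25  [B is the centroid of △CEA]
   → B = (151/75, -144/25)
5. D_x = 4/3  [2·signedArea(DEC) = -68/3 ∩ 2·signedArea(BFD) = -646/225]
6. D_y = -20/3  [2·signedArea(DEC) = -68/3 ∩ 2·signedArea(BFD) = -646/225]
   → D = (4/3, -20/3)

A = (101/25, -182/25)
B = (151/75, -144/25)
D = (4/3, -20/3)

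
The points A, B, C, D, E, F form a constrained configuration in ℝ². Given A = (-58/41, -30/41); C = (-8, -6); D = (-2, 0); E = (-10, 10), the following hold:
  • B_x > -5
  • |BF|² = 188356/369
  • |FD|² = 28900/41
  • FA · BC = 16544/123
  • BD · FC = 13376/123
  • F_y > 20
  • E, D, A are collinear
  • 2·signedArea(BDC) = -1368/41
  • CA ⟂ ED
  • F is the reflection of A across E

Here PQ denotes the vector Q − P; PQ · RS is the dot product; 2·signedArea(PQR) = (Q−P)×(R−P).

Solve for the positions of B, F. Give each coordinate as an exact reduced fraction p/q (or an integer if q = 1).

1. F_x = -762/41  [F is the reflection of A across E]
2. F_y = 850/41  [F is the reflection of A across E]
   → F = (-762/41, 850/41)
3. B_x = -550/123  [BD · FC = 13376/123 ∩ 2·signedArea(BDC) = -1368/41]
4. B_y = 380/123  [BD · FC = 13376/123 ∩ 2·signedArea(BDC) = -1368/41]
   → B = (-550/123, 380/123)

B = (-550/123, 380/123)
F = (-762/41, 850/41)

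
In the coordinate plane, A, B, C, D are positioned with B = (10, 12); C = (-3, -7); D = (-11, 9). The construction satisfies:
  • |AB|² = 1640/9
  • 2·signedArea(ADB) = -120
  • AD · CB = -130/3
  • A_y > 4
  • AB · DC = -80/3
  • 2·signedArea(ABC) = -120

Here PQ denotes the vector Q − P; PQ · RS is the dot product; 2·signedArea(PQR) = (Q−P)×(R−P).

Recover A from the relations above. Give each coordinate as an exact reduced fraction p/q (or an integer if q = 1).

1. A_x = -4/3  [2·signedArea(ADB) = -120 ∩ AD · CB = -130/3]
2. A_y = 14/3  [2·signedArea(ADB) = -120 ∩ AD · CB = -130/3]
   → A = (-4/3, 14/3)

A = (-4/3, 14/3)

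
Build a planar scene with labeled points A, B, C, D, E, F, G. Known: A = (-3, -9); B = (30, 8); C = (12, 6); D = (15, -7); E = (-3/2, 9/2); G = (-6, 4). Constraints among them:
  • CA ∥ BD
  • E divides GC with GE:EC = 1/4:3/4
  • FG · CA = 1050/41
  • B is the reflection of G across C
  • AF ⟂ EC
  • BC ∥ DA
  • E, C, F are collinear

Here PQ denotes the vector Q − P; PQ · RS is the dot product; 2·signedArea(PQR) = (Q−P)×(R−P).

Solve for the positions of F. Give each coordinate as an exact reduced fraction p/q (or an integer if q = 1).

1. F_x = -183/41  [E, C, F are collinear ∩ AF ⟂ EC]
2. F_y = 171/41  [E, C, F are collinear ∩ AF ⟂ EC]
   → F = (-183/41, 171/41)

F = (-183/41, 171/41)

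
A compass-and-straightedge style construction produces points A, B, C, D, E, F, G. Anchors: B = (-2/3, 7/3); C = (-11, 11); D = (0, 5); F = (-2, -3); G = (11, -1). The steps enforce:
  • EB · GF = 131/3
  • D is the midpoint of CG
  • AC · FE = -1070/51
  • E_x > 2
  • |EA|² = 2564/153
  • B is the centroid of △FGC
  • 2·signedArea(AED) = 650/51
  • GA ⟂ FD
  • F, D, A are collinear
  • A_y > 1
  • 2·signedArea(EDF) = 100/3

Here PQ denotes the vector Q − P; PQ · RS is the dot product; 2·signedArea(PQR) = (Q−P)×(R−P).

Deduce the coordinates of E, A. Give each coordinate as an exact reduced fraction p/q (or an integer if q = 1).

1. E_x = 3  [2·signedArea(EDF) = 100/3 ∩ EB · GF = 131/3]
2. E_y = 1/3  [2·signedArea(EDF) = 100/3 ∩ EB · GF = 131/3]
   → E = (3, 1/3)
3. A_x = -13/17  [F, D, A are collinear ∩ GA ⟂ FD]
4. A_y = 33/17  [F, D, A are collinear ∩ GA ⟂ FD]
   → A = (-13/17, 33/17)

A = (-13/17, 33/17)
E = (3, 1/3)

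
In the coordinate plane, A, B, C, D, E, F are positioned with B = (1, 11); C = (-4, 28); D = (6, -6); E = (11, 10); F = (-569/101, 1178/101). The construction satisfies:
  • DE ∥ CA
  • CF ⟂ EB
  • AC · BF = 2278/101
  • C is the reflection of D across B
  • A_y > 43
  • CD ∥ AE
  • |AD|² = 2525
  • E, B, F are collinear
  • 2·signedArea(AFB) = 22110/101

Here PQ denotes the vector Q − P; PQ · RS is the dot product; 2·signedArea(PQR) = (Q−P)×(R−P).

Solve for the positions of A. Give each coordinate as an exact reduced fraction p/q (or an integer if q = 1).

1. A_x = 1  [CD ∥ AE ∩ DE ∥ CA]
2. A_y = 44  [CD ∥ AE ∩ DE ∥ CA]
   → A = (1, 44)

A = (1, 44)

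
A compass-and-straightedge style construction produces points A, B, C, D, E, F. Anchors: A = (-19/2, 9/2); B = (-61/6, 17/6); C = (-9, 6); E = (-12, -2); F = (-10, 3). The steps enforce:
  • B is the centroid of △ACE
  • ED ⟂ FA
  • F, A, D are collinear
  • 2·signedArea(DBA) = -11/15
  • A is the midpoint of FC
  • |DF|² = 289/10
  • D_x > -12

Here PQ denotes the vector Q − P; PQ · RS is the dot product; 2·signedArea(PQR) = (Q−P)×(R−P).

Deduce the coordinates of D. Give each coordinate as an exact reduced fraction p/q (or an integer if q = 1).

D = (-117/10, -21/10)

1. D_x = -117/10  [F, A, D are collinear ∩ ED ⟂ FA]
2. D_y = -21/10  [F, A, D are collinear ∩ ED ⟂ FA]
   → D = (-117/10, -21/10)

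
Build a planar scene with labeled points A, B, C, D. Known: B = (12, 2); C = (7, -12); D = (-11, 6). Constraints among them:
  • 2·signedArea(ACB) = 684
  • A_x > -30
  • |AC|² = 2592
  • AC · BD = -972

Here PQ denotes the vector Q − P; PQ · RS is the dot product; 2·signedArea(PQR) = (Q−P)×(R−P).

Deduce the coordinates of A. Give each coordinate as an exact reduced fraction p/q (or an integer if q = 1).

A = (-29, 24)

1. A_x = -29  [2·signedArea(ACB) = 684 ∩ AC · BD = -972]
2. A_y = 24  [2·signedArea(ACB) = 684 ∩ AC · BD = -972]
   → A = (-29, 24)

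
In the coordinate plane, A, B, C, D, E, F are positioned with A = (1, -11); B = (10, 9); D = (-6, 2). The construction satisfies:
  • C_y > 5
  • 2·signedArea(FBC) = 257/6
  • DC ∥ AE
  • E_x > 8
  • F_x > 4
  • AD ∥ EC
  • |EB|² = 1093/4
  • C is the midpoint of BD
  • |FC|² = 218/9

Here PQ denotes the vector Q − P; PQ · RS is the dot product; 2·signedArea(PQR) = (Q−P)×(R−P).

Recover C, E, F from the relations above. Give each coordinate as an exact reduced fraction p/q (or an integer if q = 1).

1. C_x = 2  [C is the midpoint of BD]
2. C_y = 11/2  [C is the midpoint of BD]
   → C = (2, 11/2)
3. E_x = 9  [AD ∥ EC ∩ DC ∥ AE]
4. E_y = -15/2  [AD ∥ EC ∩ DC ∥ AE]
   → E = (9, -15/2)
5. F_x = 13/3  [line 7/2·x + -8·y + -35/6 = 0 ∩ |FC|² = 218/9]
6. F_y = 7/6  [line 7/2·x + -8·y + -35/6 = 0 ∩ |FC|² = 218/9]
   → F = (13/3, 7/6)

C = (2, 11/2)
E = (9, -15/2)
F = (13/3, 7/6)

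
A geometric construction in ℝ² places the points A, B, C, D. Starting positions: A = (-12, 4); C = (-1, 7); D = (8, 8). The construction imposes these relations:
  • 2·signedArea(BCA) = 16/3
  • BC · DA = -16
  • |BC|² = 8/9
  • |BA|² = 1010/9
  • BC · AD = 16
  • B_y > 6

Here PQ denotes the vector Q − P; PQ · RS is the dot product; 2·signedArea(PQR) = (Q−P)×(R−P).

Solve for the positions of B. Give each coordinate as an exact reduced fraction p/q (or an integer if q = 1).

B = (-5/3, 19/3)

1. B_x = -5/3  [BC · AD = 16 ∩ 2·signedArea(BCA) = 16/3]
2. B_y = 19/3  [BC · AD = 16 ∩ 2·signedArea(BCA) = 16/3]
   → B = (-5/3, 19/3)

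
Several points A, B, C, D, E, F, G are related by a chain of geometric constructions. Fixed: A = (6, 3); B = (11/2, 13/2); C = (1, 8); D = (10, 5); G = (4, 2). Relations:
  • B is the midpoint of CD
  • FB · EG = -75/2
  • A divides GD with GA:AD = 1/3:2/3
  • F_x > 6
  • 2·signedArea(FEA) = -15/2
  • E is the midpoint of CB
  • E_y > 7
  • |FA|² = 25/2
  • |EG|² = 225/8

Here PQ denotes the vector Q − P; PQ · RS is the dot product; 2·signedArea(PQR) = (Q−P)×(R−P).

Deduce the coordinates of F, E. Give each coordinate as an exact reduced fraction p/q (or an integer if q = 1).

1. E_x = 13/4  [E is the midpoint of CB]
2. E_y = 29/4  [E is the midpoint of CB]
   → E = (13/4, 29/4)
3. F_x = 13/2  [2·signedArea(FEA) = -15/2 ∩ FB · EG = -75/2]
4. F_y = -1/2  [2·signedArea(FEA) = -15/2 ∩ FB · EG = -75/2]
   → F = (13/2, -1/2)

E = (13/4, 29/4)
F = (13/2, -1/2)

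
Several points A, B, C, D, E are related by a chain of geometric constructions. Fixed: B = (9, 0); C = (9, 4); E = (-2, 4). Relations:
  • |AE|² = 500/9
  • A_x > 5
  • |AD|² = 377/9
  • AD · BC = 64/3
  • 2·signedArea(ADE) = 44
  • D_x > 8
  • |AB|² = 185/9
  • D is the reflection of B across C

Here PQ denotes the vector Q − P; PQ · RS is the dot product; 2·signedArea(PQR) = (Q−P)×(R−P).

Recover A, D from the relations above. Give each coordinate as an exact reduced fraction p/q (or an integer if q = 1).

1. D_x = 9  [D is the reflection of B across C]
2. D_y = 8  [D is the reflection of B across C]
   → D = (9, 8)
3. A_x = 16/3  [2·signedArea(ADE) = 44 ∩ AD · BC = 64/3]
4. A_y = 8/3  [2·signedArea(ADE) = 44 ∩ AD · BC = 64/3]
   → A = (16/3, 8/3)

A = (16/3, 8/3)
D = (9, 8)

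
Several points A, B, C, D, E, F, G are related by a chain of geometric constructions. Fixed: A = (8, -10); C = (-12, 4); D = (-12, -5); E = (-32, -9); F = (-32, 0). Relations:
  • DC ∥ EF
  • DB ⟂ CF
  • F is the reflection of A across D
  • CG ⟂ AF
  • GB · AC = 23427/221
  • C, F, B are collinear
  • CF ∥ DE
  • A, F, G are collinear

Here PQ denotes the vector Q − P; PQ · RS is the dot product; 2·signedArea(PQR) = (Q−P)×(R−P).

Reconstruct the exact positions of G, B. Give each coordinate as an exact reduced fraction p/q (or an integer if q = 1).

B = (-357/26, 95/26)
G = (-240/17, -76/17)

1. G_x = -240/17  [A, F, G are collinear ∩ CG ⟂ AF]
2. G_y = -76/17  [A, F, G are collinear ∩ CG ⟂ AF]
   → G = (-240/17, -76/17)
3. B_x = -357/26  [C, F, B are collinear ∩ DB ⟂ CF]
4. B_y = 95/26  [C, F, B are collinear ∩ DB ⟂ CF]
   → B = (-357/26, 95/26)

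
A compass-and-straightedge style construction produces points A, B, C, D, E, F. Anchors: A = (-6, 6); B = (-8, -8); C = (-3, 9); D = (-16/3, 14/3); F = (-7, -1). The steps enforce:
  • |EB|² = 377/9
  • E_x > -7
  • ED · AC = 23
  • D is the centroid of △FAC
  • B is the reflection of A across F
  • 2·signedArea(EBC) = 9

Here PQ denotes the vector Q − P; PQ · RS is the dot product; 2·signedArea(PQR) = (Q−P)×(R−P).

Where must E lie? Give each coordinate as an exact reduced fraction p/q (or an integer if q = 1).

1. E_x = -20/3  [2·signedArea(EBC) = 9 ∩ ED · AC = 23]
2. E_y = -5/3  [2·signedArea(EBC) = 9 ∩ ED · AC = 23]
   → E = (-20/3, -5/3)

E = (-20/3, -5/3)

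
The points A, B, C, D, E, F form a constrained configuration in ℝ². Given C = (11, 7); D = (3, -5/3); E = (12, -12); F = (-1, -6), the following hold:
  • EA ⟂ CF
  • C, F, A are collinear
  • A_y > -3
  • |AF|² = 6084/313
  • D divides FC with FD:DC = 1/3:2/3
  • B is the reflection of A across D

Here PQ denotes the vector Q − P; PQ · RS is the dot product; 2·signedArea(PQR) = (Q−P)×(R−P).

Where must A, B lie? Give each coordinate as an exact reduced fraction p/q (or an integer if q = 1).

1. A_x = 623/313  [C, F, A are collinear ∩ EA ⟂ CF]
2. A_y = -864/313  [C, F, A are collinear ∩ EA ⟂ CF]
   → A = (623/313, -864/313)
3. B_x = 1255/313  [B is the reflection of A across D]
4. B_y = -538/939  [B is the reflection of A across D]
   → B = (1255/313, -538/939)

A = (623/313, -864/313)
B = (1255/313, -538/939)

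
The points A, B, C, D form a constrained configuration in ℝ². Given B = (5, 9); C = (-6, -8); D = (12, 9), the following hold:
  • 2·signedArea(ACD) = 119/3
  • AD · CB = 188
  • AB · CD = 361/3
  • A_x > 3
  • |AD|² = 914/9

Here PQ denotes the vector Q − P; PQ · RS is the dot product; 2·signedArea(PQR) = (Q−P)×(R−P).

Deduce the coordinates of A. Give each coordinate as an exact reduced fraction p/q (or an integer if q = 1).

A = (11/3, 10/3)

1. A_x = 11/3  [AB · CD = 361/3 ∩ 2·signedArea(ACD) = 119/3]
2. A_y = 10/3  [AB · CD = 361/3 ∩ 2·signedArea(ACD) = 119/3]
   → A = (11/3, 10/3)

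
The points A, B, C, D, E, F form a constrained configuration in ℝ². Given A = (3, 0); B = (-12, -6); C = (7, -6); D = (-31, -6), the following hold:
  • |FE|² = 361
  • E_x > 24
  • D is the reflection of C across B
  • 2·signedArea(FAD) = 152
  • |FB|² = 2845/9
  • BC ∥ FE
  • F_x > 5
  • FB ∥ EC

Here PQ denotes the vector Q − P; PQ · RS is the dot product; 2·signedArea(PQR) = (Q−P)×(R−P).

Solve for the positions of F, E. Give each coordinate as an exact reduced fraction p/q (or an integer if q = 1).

1. F_x = 17/3  [line 6·x + -34·y + -170 = 0 ∩ |FB|² = 2845/9]
2. F_y = -4  [line 6·x + -34·y + -170 = 0 ∩ |FB|² = 2845/9]
   → F = (17/3, -4)
3. E_x = 74/3  [FB ∥ EC ∩ BC ∥ FE]
4. E_y = -4  [FB ∥ EC ∩ BC ∥ FE]
   → E = (74/3, -4)

E = (74/3, -4)
F = (17/3, -4)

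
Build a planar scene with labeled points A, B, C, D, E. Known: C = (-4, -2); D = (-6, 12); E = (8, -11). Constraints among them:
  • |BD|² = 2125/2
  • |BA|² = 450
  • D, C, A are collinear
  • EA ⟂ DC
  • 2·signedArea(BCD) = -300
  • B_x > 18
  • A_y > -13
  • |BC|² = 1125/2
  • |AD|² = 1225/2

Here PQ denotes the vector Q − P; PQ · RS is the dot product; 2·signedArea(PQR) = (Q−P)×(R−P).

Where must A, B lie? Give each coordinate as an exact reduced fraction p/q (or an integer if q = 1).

1. A_x = -5/2  [D, C, A are collinear ∩ EA ⟂ DC]
2. A_y = -25/2  [D, C, A are collinear ∩ EA ⟂ DC]
   → A = (-5/2, -25/2)
3. B_x = 37/2  [line -14·x + -2·y + 240 = 0 ∩ |BD|² = 2125/2]
4. B_y = -19/2  [line -14·x + -2·y + 240 = 0 ∩ |BD|² = 2125/2]
   → B = (37/2, -19/2)

A = (-5/2, -25/2)
B = (37/2, -19/2)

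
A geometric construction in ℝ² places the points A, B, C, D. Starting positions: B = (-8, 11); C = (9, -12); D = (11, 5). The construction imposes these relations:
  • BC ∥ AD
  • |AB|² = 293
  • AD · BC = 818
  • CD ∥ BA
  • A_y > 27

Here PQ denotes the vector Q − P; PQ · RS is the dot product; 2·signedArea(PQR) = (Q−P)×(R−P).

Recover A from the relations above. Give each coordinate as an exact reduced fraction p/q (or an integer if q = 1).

A = (-6, 28)

1. A_x = -6  [BC ∥ AD ∩ CD ∥ BA]
2. A_y = 28  [BC ∥ AD ∩ CD ∥ BA]
   → A = (-6, 28)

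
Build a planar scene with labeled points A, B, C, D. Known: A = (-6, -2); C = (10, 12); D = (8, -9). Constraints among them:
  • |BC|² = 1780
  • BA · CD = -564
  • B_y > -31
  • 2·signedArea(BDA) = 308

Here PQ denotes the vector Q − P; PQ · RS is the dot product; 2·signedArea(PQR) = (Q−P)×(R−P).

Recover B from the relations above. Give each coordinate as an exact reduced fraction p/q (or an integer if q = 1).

B = (6, -30)

1. B_x = 6  [BA · CD = -564 ∩ 2·signedArea(BDA) = 308]
2. B_y = -30  [BA · CD = -564 ∩ 2·signedArea(BDA) = 308]
   → B = (6, -30)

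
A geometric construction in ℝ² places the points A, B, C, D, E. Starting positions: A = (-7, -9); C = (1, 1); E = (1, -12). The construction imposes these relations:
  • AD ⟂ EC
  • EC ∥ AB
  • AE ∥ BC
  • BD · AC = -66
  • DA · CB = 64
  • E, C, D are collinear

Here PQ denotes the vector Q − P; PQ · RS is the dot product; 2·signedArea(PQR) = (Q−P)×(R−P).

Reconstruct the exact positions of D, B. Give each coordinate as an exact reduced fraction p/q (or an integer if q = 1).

B = (-7, 4)
D = (1, -9)

1. D_x = 1  [E, C, D are collinear ∩ AD ⟂ EC]
2. D_y = -9  [E, C, D are collinear ∩ AD ⟂ EC]
   → D = (1, -9)
3. B_x = -7  [AE ∥ BC ∩ EC ∥ AB]
4. B_y = 4  [AE ∥ BC ∩ EC ∥ AB]
   → B = (-7, 4)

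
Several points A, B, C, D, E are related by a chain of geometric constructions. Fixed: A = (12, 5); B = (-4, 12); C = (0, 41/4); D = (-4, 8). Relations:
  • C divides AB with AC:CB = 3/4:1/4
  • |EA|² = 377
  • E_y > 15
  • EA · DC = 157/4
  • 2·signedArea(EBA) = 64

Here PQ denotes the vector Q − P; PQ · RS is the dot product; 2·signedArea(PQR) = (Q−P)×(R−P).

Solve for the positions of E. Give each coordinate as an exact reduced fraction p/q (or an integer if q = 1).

1. E_x = -4  [EA · DC = 157/4 ∩ 2·signedArea(EBA) = 64]
2. E_y = 16  [EA · DC = 157/4 ∩ 2·signedArea(EBA) = 64]
   → E = (-4, 16)

E = (-4, 16)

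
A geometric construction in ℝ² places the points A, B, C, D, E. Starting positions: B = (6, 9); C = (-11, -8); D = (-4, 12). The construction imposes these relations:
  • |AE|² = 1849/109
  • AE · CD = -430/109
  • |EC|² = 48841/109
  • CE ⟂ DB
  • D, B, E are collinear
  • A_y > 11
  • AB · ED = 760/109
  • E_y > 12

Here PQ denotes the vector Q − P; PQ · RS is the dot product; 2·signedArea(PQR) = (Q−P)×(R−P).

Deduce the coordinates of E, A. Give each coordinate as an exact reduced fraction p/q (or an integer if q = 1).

A = (-106/109, 1209/109)
E = (-536/109, 1338/109)

1. E_x = -536/109  [D, B, E are collinear ∩ CE ⟂ DB]
2. E_y = 1338/109  [D, B, E are collinear ∩ CE ⟂ DB]
   → E = (-536/109, 1338/109)
3. A_x = -106/109  [AE · CD = -430/109 ∩ AB · ED = 760/109]
4. A_y = 1209/109  [AE · CD = -430/109 ∩ AB · ED = 760/109]
   → A = (-106/109, 1209/109)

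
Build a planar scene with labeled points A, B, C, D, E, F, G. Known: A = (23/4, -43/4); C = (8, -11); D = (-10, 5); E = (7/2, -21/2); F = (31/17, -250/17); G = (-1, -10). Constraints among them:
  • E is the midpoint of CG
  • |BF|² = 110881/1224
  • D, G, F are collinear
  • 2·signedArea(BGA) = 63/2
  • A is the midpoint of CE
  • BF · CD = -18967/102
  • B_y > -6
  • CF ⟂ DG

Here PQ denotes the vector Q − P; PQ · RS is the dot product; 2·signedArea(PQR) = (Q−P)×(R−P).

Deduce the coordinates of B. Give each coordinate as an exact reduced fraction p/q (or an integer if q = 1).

B = (-1/4, -65/12)

1. B_x = -1/4  [BF · CD = -18967/102 ∩ 2·signedArea(BGA) = 63/2]
2. B_y = -65/12  [BF · CD = -18967/102 ∩ 2·signedArea(BGA) = 63/2]
   → B = (-1/4, -65/12)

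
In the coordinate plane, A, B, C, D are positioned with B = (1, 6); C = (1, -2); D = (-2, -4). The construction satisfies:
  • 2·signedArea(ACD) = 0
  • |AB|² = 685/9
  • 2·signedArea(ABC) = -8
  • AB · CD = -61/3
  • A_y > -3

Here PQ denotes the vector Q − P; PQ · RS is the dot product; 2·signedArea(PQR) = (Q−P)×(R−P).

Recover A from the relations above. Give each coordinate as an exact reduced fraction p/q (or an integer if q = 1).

A = (0, -8/3)

1. A_x = 0  [2·signedArea(ACD) = 0 ∩ AB · CD = -61/3]
2. A_y = -8/3  [2·signedArea(ACD) = 0 ∩ AB · CD = -61/3]
   → A = (0, -8/3)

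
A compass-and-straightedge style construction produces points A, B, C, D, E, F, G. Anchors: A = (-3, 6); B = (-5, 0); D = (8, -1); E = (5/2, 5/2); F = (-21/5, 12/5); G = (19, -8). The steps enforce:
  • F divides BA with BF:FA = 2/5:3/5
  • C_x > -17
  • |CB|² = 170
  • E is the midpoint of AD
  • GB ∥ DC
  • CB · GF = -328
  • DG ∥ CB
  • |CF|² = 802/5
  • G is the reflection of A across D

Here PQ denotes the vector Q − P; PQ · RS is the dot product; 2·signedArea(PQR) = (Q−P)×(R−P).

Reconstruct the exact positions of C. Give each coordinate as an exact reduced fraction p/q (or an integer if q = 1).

C = (-16, 7)

1. C_x = -16  [DG ∥ CB ∩ GB ∥ DC]
2. C_y = 7  [DG ∥ CB ∩ GB ∥ DC]
   → C = (-16, 7)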